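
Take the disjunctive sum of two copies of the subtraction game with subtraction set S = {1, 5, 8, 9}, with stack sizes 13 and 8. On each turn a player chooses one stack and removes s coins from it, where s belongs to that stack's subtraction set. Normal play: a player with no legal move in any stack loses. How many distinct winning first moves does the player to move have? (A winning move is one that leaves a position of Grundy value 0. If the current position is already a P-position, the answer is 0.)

2

All stacks use S = {1, 5, 8, 9}:
G(0) = 0
G(1) = mex{0} = 1
G(2) = mex{1} = 0
G(3) = mex{0} = 1
G(4) = mex{1} = 0
G(5) = mex{0,0} = 1
G(6) = mex{1,1} = 0
G(7) = mex{0,0} = 1
G(8) = mex{1,1,0} = 2
G(9) = mex{2,0,1,0} = 3
G(10) = mex{3,1,0,1} = 2
G(11) = mex{2,0,1,0} = 3
G(12) = mex{3,1,0,1} = 2
G(13) = mex{2,2,1,0} = 3
Stack A: G(13) = 3.
Stack B: G(8) = 2.
Combined Grundy value = 3 ⊕ 2 = 1.
A winning move leaves total XOR = 0, i.e. changes one component's Grundy value g to g ⊕ X where X is the current total.
Stack A: need g' = 3⊕1 = 2. Options: 13−1→G=2, 13−5→G=2, 13−8→G=1, 13−9→G=0. Hits: 2.
Stack B: need g' = 2⊕1 = 3. Options: 8−1→G=1, 8−5→G=1, 8−8→G=0. Hits: 0.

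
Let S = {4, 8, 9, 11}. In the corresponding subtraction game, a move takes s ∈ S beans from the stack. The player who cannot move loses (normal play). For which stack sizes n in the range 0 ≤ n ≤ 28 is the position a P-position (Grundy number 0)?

G(0) = 0
G(1) = mex{} = 0
G(2) = mex{} = 0
G(3) = mex{} = 0
G(4) = mex{0} = 1
G(5) = mex{0} = 1
G(6) = mex{0} = 1
G(7) = mex{0} = 1
G(8) = mex{1,0} = 2
G(9) = mex{1,0,0} = 2
G(10) = mex{1,0,0} = 2
G(11) = mex{1,0,0,0} = 2
G(12) = mex{2,1,0,0} = 3
G(13) = mex{2,1,1,0} = 3
G(14) = mex{2,1,1,0} = 3
G(15) = mex{2,1,1,1} = 0
G(16) = mex{3,2,1,1} = 0
G(17) = mex{3,2,2,1} = 0
G(18) = mex{3,2,2,1} = 0
G(19) = mex{0,2,2,2} = 1
G(20) = mex{0,3,2,2} = 1
G(21) = mex{0,3,3,2} = 1
G(22) = mex{0,3,3,2} = 1
G(23) = mex{1,0,3,3} = 2
G(24) = mex{1,0,0,3} = 2
G(25) = mex{1,0,0,3} = 2
G(26) = mex{1,0,0,0} = 2
G(27) = mex{2,1,0,0} = 3
G(28) = mex{2,1,1,0} = 3
P-positions are exactly the n with G(n) = 0.

0, 1, 2, 3, 15, 16, 17, 18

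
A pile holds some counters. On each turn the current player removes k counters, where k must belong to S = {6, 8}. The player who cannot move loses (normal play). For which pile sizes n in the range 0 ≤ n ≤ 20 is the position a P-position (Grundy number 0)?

n :  0  1  2  3  4  5  6  7  8  9 10 11 12 13 14 15 16 17 18 19 20
G :  0  0  0  0  0  0  1  1  1  1  1  1  2  2  0  0  0  0  0  0  1
P-positions are exactly the n with G(n) = 0.

0, 1, 2, 3, 4, 5, 14, 15, 16, 17, 18, 19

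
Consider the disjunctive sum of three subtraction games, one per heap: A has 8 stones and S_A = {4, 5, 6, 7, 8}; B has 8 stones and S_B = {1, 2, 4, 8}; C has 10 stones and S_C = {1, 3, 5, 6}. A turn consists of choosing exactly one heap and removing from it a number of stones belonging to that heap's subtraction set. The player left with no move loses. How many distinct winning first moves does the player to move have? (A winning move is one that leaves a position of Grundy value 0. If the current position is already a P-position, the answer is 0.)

7

Heap A, S = {4, 5, 6, 7, 8}:
n : 0 1 2 3 4 5 6 7 8
G : 0 0 0 0 1 1 1 1 2
G_A(8) = 2.
Heap B, S = {1, 2, 4, 8}:
G(0) = 0
G(1) = mex{0} = 1
G(2) = mex{1,0} = 2
G(3) = mex{2,1} = 0
G(4) = mex{0,2,0} = 1
G(5) = mex{1,0,1} = 2
G(6) = mex{2,1,2} = 0
G(7) = mex{0,2,0} = 1
G(8) = mex{1,0,1,0} = 2
G_B(8) = 2.
Heap C, S = {1, 3, 5, 6}:
n :  0  1  2  3  4  5  6  7  8  9 10
G :  0  1  0  1  0  1  2  3  2  3  2
G_C(10) = 2.
Combined Grundy value = 2 ⊕ 2 ⊕ 2 = 2.
A winning move leaves total XOR = 0, i.e. changes one component's Grundy value g to g ⊕ X where X is the current total.
Heap A: need g' = 2⊕2 = 0. Options: 8−4→G=1, 8−5→G=0, 8−6→G=0, 8−7→G=0, 8−8→G=0. Hits: 4.
Heap B: need g' = 2⊕2 = 0. Options: 8−1→G=1, 8−2→G=0, 8−4→G=1, 8−8→G=0. Hits: 2.
Heap C: need g' = 2⊕2 = 0. Options: 10−1→G=3, 10−3→G=3, 10−5→G=1, 10−6→G=0. Hits: 1.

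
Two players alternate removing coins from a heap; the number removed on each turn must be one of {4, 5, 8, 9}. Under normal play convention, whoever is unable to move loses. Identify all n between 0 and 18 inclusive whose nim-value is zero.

G(0) = 0
G(1) = mex{} = 0
G(2) = mex{} = 0
G(3) = mex{} = 0
G(4) = mex{0} = 1
G(5) = mex{0,0} = 1
G(6) = mex{0,0} = 1
G(7) = mex{0,0} = 1
G(8) = mex{1,0,0} = 2
G(9) = mex{1,1,0,0} = 2
G(10) = mex{1,1,0,0} = 2
G(11) = mex{1,1,0,0} = 2
G(12) = mex{2,1,1,0} = 3
G(13) = mex{2,2,1,1} = 0
G(14) = mex{2,2,1,1} = 0
G(15) = mex{2,2,1,1} = 0
G(16) = mex{3,2,2,1} = 0
G(17) = mex{0,3,2,2} = 1
G(18) = mex{0,0,2,2} = 1
P-positions are exactly the n with G(n) = 0.

0, 1, 2, 3, 13, 14, 15, 16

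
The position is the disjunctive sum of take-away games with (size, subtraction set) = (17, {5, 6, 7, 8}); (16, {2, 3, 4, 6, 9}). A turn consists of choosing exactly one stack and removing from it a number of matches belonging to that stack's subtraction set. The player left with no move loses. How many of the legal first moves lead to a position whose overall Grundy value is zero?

Stack A, S = {5, 6, 7, 8}:
G(0) = 0
G(1) = mex{} = 0
G(2) = mex{} = 0
G(3) = mex{} = 0
G(4) = mex{} = 0
G(5) = mex{0} = 1
G(6) = mex{0,0} = 1
G(7) = mex{0,0,0} = 1
G(8) = mex{0,0,0,0} = 1
G(9) = mex{0,0,0,0} = 1
G(10) = mex{1,0,0,0} = 2
G(11) = mex{1,1,0,0} = 2
G(12) = mex{1,1,1,0} = 2
G(13) = mex{1,1,1,1} = 0
G(14) = mex{1,1,1,1} = 0
G(15) = mex{2,1,1,1} = 0
G(16) = mex{2,2,1,1} = 0
G(17) = mex{2,2,2,1} = 0
G_A(17) = 0.
Stack B, S = {2, 3, 4, 6, 9}:
G(0) = 0
G(1) = mex{} = 0
G(2) = mex{0} = 1
G(3) = mex{0,0} = 1
G(4) = mex{1,0,0} = 2
G(5) = mex{1,1,0} = 2
G(6) = mex{2,1,1,0} = 3
G(7) = mex{2,2,1,0} = 3
G(8) = mex{3,2,2,1} = 0
G(9) = mex{3,3,2,1,0} = 4
G(10) = mex{0,3,3,2,0} = 1
G(11) = mex{4,0,3,2,1} = 5
G(12) = mex{1,4,0,3,1} = 2
G(13) = mex{5,1,4,3,2} = 0
G(14) = mex{2,5,1,0,2} = 3
G(15) = mex{0,2,5,4,3} = 1
G(16) = mex{3,0,2,1,3} = 4
G_B(16) = 4.
Combined Grundy value = 0 ⊕ 4 = 4.
A winning move leaves total XOR = 0, i.e. changes one component's Grundy value g to g ⊕ X where X is the current total.
Stack A: need g' = 0⊕4 = 4. Options: 17−5→G=2, 17−6→G=2, 17−7→G=2, 17−8→G=1. Hits: 0.
Stack B: need g' = 4⊕4 = 0. Options: 16−2→G=3, 16−3→G=0, 16−4→G=2, 16−6→G=1, 16−9→G=3. Hits: 1.

1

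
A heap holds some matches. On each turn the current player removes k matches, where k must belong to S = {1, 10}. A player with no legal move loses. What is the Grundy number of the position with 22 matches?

0

n :  0  1  2  3  4  5  6  7  8  9 10 11 12 13 14 15 16 17 18 19 20 21 22
G :  0  1  0  1  0  1  0  1  0  1  2  0  1  0  1  0  1  0  1  0  1  2  0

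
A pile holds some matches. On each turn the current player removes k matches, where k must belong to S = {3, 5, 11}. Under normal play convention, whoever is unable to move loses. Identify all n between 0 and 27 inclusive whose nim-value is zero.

0, 1, 2, 8, 9, 10, 16, 17, 18, 24, 25, 26

G(0) = 0
G(1) = mex{} = 0
G(2) = mex{} = 0
G(3) = mex{0} = 1
G(4) = mex{0} = 1
G(5) = mex{0,0} = 1
G(6) = mex{1,0} = 2
G(7) = mex{1,0} = 2
G(8) = mex{1,1} = 0
G(9) = mex{2,1} = 0
G(10) = mex{2,1} = 0
G(11) = mex{0,2,0} = 1
G(12) = mex{0,2,0} = 1
G(13) = mex{0,0,0} = 1
G(14) = mex{1,0,1} = 2
G(15) = mex{1,0,1} = 2
G(16) = mex{1,1,1} = 0
G(17) = mex{2,1,2} = 0
G(18) = mex{2,1,2} = 0
G(19) = mex{0,2,0} = 1
G(20) = mex{0,2,0} = 1
G(21) = mex{0,0,0} = 1
G(22) = mex{1,0,1} = 2
G(23) = mex{1,0,1} = 2
G(24) = mex{1,1,1} = 0
G(25) = mex{2,1,2} = 0
G(26) = mex{2,1,2} = 0
G(27) = mex{0,2,0} = 1
P-positions are exactly the n with G(n) = 0.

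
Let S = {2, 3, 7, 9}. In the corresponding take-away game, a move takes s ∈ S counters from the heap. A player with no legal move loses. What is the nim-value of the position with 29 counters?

1

n :  0  1  2  3  4  5  6  7  8  9 10 11 12 13 14 15 16 17 18 19 20 21 22 23 24 25 26 27 28 29
G :  0  0  1  1  2  0  0  1  1  2  2  0  3  1  2  2  0  0  1  1  2  0  0  1  1  2  2  0  3  1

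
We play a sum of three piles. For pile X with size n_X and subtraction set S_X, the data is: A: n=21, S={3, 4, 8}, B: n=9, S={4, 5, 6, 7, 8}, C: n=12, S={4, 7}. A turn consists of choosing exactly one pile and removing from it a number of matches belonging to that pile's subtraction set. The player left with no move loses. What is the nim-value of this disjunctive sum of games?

1

Pile A, S = {3, 4, 8}:
n :  0  1  2  3  4  5  6  7  8  9 10 11 12 13 14 15 16 17 18 19 20 21
G :  0  0  0  1  1  1  2  0  2  3  1  3  0  0  0  1  1  1  2  0  2  3
G_A(21) = 3.
Pile B, S = {4, 5, 6, 7, 8}:
G(0) = 0
G(1) = mex{} = 0
G(2) = mex{} = 0
G(3) = mex{} = 0
G(4) = mex{0} = 1
G(5) = mex{0,0} = 1
G(6) = mex{0,0,0} = 1
G(7) = mex{0,0,0,0} = 1
G(8) = mex{1,0,0,0,0} = 2
G(9) = mex{1,1,0,0,0} = 2
G_B(9) = 2.
Pile C, S = {4, 7}:
G(0) = 0
G(1) = mex{} = 0
G(2) = mex{} = 0
G(3) = mex{} = 0
G(4) = mex{0} = 1
G(5) = mex{0} = 1
G(6) = mex{0} = 1
G(7) = mex{0,0} = 1
G(8) = mex{1,0} = 2
G(9) = mex{1,0} = 2
G(10) = mex{1,0} = 2
G(11) = mex{1,1} = 0
G(12) = mex{2,1} = 0
G_C(12) = 0.
Combined Grundy value = 3 ⊕ 2 ⊕ 0 = 1.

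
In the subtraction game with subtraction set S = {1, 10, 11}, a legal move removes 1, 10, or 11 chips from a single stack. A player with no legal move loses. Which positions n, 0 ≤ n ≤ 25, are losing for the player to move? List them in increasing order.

n :  0  1  2  3  4  5  6  7  8  9 10 11 12 13 14 15 16 17 18 19 20 21 22 23 24 25
G :  0  1  0  1  0  1  0  1  0  1  2  3  2  3  2  3  2  3  2  3  0  1  0  1  0  1
P-positions are exactly the n with G(n) = 0.

0, 2, 4, 6, 8, 20, 22, 24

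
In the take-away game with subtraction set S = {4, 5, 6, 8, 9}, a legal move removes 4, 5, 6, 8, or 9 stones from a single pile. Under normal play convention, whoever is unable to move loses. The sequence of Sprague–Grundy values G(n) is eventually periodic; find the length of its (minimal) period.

13

n :  0  1  2  3  4  5  6  7  8  9 10 11 12 13 14 15 16 17 18 19 20 21 22 23 24 25 26 27
G :  0  0  0  0  1  1  1  1  2  2  2  2  3  0  0  0  0  1  1  1  1  2  2  2  2  3  0  0
G(n+13) = G(n) holds for n = 0,…,8 (a full window of length max(S) = 9), so the sequence is purely periodic with period 13.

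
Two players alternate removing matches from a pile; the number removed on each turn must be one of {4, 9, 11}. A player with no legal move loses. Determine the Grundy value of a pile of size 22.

1

n :  0  1  2  3  4  5  6  7  8  9 10 11 12 13 14 15 16 17 18 19 20 21 22
G :  0  0  0  0  1  1  1  1  0  2  2  2  1  3  3  0  0  2  0  1  1  0  1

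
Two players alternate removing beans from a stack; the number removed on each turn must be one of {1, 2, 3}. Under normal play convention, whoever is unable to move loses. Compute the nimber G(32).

0

G(0) = 0
G(1) = mex{0} = 1
G(2) = mex{1,0} = 2
G(3) = mex{2,1,0} = 3
G(4) = mex{3,2,1} = 0
G(5) = mex{0,3,2} = 1
G(6) = mex{1,0,3} = 2
G(7) = mex{2,1,0} = 3
G(8) = mex{3,2,1} = 0
G(9) = mex{0,3,2} = 1
G(10) = mex{1,0,3} = 2
G(11) = mex{2,1,0} = 3
G(12) = mex{3,2,1} = 0
G(13) = mex{0,3,2} = 1
G(14) = mex{1,0,3} = 2
G(15) = mex{2,1,0} = 3
G(16) = mex{3,2,1} = 0
G(17) = mex{0,3,2} = 1
G(18) = mex{1,0,3} = 2
G(19) = mex{2,1,0} = 3
G(20) = mex{3,2,1} = 0
G(21) = mex{0,3,2} = 1
G(22) = mex{1,0,3} = 2
G(23) = mex{2,1,0} = 3
G(24) = mex{3,2,1} = 0
G(25) = mex{0,3,2} = 1
G(26) = mex{1,0,3} = 2
G(27) = mex{2,1,0} = 3
G(28) = mex{3,2,1} = 0
G(29) = mex{0,3,2} = 1
G(30) = mex{1,0,3} = 2
G(31) = mex{2,1,0} = 3
G(32) = mex{3,2,1} = 0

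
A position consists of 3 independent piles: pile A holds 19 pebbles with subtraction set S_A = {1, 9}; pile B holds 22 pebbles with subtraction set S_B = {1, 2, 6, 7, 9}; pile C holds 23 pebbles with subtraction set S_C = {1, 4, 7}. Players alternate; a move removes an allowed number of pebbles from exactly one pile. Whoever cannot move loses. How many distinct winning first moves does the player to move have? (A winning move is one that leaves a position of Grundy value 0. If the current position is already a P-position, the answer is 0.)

0

Pile A, S = {1, 9}:
G(0) = 0
G(1) = mex{0} = 1
G(2) = mex{1} = 0
G(3) = mex{0} = 1
G(4) = mex{1} = 0
G(5) = mex{0} = 1
G(6) = mex{1} = 0
G(7) = mex{0} = 1
G(8) = mex{1} = 0
G(9) = mex{0,0} = 1
G(10) = mex{1,1} = 0
G(11) = mex{0,0} = 1
G(12) = mex{1,1} = 0
G(13) = mex{0,0} = 1
G(14) = mex{1,1} = 0
G(15) = mex{0,0} = 1
G(16) = mex{1,1} = 0
G(17) = mex{0,0} = 1
G(18) = mex{1,1} = 0
G(19) = mex{0,0} = 1
G_A(19) = 1.
Pile B, S = {1, 2, 6, 7, 9}:
G(0) = 0
G(1) = mex{0} = 1
G(2) = mex{1,0} = 2
G(3) = mex{2,1} = 0
G(4) = mex{0,2} = 1
G(5) = mex{1,0} = 2
G(6) = mex{2,1,0} = 3
G(7) = mex{3,2,1,0} = 4
G(8) = mex{4,3,2,1} = 0
G(9) = mex{0,4,0,2,0} = 1
G(10) = mex{1,0,1,0,1} = 2
G(11) = mex{2,1,2,1,2} = 0
G(12) = mex{0,2,3,2,0} = 1
G(13) = mex{1,0,4,3,1} = 2
G(14) = mex{2,1,0,4,2} = 3
G(15) = mex{3,2,1,0,3} = 4
G(16) = mex{4,3,2,1,4} = 0
G(17) = mex{0,4,0,2,0} = 1
G(18) = mex{1,0,1,0,1} = 2
G(19) = mex{2,1,2,1,2} = 0
G(20) = mex{0,2,3,2,0} = 1
G(21) = mex{1,0,4,3,1} = 2
G(22) = mex{2,1,0,4,2} = 3
G_B(22) = 3.
Pile C, S = {1, 4, 7}:
n :  0  1  2  3  4  5  6  7  8  9 10 11 12 13 14 15 16 17 18 19 20 21 22 23
G :  0  1  0  1  2  0  1  2  0  1  0  1  2  0  1  2  0  1  0  1  2  0  1  2
G_C(23) = 2.
Combined Grundy value = 1 ⊕ 3 ⊕ 2 = 0.
A winning move leaves total XOR = 0, i.e. changes one component's Grundy value g to g ⊕ X where X is the current total.
Pile A: target g' = 1⊕0 = 1, but every legal move changes the Grundy value (mex property), so 0 moves.
Pile B: target g' = 3⊕0 = 3, but every legal move changes the Grundy value (mex property), so 0 moves.
Pile C: target g' = 2⊕0 = 2, but every legal move changes the Grundy value (mex property), so 0 moves.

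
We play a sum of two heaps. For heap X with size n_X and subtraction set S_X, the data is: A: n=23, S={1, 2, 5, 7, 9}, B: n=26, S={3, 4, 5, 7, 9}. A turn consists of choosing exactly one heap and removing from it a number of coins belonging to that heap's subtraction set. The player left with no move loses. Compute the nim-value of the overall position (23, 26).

Heap A, S = {1, 2, 5, 7, 9}:
n :  0  1  2  3  4  5  6  7  8  9 10 11 12 13 14 15 16 17 18 19 20 21 22 23
G :  0  1  2  0  1  2  0  1  2  3  4  5  3  4  0  1  2  0  1  2  0  1  2  3
G_A(23) = 3.
Heap B, S = {3, 4, 5, 7, 9}:
G(0) = 0
G(1) = mex{} = 0
G(2) = mex{} = 0
G(3) = mex{0} = 1
G(4) = mex{0,0} = 1
G(5) = mex{0,0,0} = 1
G(6) = mex{1,0,0} = 2
G(7) = mex{1,1,0,0} = 2
G(8) = mex{1,1,1,0} = 2
G(9) = mex{2,1,1,0,0} = 3
G(10) = mex{2,2,1,1,0} = 3
G(11) = mex{2,2,2,1,0} = 3
G(12) = mex{3,2,2,1,1} = 0
G(13) = mex{3,3,2,2,1} = 0
G(14) = mex{3,3,3,2,1} = 0
G(15) = mex{0,3,3,2,2} = 1
G(16) = mex{0,0,3,3,2} = 1
G(17) = mex{0,0,0,3,2} = 1
G(18) = mex{1,0,0,3,3} = 2
G(19) = mex{1,1,0,0,3} = 2
G(20) = mex{1,1,1,0,3} = 2
G(21) = mex{2,1,1,0,0} = 3
G(22) = mex{2,2,1,1,0} = 3
G(23) = mex{2,2,2,1,0} = 3
G(24) = mex{3,2,2,1,1} = 0
G(25) = mex{3,3,2,2,1} = 0
G(26) = mex{3,3,3,2,1} = 0
G_B(26) = 0.
Combined Grundy value = 3 ⊕ 0 = 3.

3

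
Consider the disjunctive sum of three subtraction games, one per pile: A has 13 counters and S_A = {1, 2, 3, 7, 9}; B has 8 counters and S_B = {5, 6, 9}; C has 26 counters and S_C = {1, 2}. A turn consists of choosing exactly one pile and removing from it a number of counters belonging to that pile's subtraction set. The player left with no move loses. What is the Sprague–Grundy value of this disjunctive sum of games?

2

Pile A, S = {1, 2, 3, 7, 9}:
n :  0  1  2  3  4  5  6  7  8  9 10 11 12 13
G :  0  1  2  3  0  1  2  3  0  1  2  3  0  1
G_A(13) = 1.
Pile B, S = {5, 6, 9}:
n : 0 1 2 3 4 5 6 7 8
G : 0 0 0 0 0 1 1 1 1
G_B(8) = 1.
Pile C, S = {1, 2}:
G(0) = 0
G(1) = mex{0} = 1
G(2) = mex{1,0} = 2
G(3) = mex{2,1} = 0
G(4) = mex{0,2} = 1
G(5) = mex{1,0} = 2
G(6) = mex{2,1} = 0
G(7) = mex{0,2} = 1
G(8) = mex{1,0} = 2
G(9) = mex{2,1} = 0
G(10) = mex{0,2} = 1
G(11) = mex{1,0} = 2
G(12) = mex{2,1} = 0
G(13) = mex{0,2} = 1
G(14) = mex{1,0} = 2
G(15) = mex{2,1} = 0
G(16) = mex{0,2} = 1
G(17) = mex{1,0} = 2
G(18) = mex{2,1} = 0
G(19) = mex{0,2} = 1
G(20) = mex{1,0} = 2
G(21) = mex{2,1} = 0
G(22) = mex{0,2} = 1
G(23) = mex{1,0} = 2
G(24) = mex{2,1} = 0
G(25) = mex{0,2} = 1
G(26) = mex{1,0} = 2
G_C(26) = 2.
Combined Grundy value = 1 ⊕ 1 ⊕ 2 = 2.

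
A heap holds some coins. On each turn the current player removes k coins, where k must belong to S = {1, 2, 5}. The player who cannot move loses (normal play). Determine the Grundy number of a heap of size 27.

n :  0  1  2  3  4  5  6  7  8  9 10 11 12 13 14 15 16 17 18 19 20 21 22 23 24 25 26 27
G :  0  1  2  0  1  2  0  1  2  0  1  2  0  1  2  0  1  2  0  1  2  0  1  2  0  1  2  0

0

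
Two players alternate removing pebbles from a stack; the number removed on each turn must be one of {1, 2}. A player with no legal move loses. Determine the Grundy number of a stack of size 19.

1

n :  0  1  2  3  4  5  6  7  8  9 10 11 12 13 14 15 16 17 18 19
G :  0  1  2  0  1  2  0  1  2  0  1  2  0  1  2  0  1  2  0  1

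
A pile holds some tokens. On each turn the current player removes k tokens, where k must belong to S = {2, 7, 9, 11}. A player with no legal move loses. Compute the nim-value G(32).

G(0) = 0
G(1) = mex{} = 0
G(2) = mex{0} = 1
G(3) = mex{0} = 1
G(4) = mex{1} = 0
G(5) = mex{1} = 0
G(6) = mex{0} = 1
G(7) = mex{0,0} = 1
G(8) = mex{1,0} = 2
G(9) = mex{1,1,0} = 2
G(10) = mex{2,1,0} = 3
G(11) = mex{2,0,1,0} = 3
G(12) = mex{3,0,1,0} = 2
G(13) = mex{3,1,0,1} = 2
G(14) = mex{2,1,0,1} = 3
G(15) = mex{2,2,1,0} = 3
G(16) = mex{3,2,1,0} = 4
G(17) = mex{3,3,2,1} = 0
G(18) = mex{4,3,2,1} = 0
G(19) = mex{0,2,3,2} = 1
G(20) = mex{0,2,3,2} = 1
G(21) = mex{1,3,2,3} = 0
G(22) = mex{1,3,2,3} = 0
G(23) = mex{0,4,3,2} = 1
G(24) = mex{0,0,3,2} = 1
G(25) = mex{1,0,4,3} = 2
G(26) = mex{1,1,0,3} = 2
G(27) = mex{2,1,0,4} = 3
G(28) = mex{2,0,1,0} = 3
G(29) = mex{3,0,1,0} = 2
G(30) = mex{3,1,0,1} = 2
G(31) = mex{2,1,0,1} = 3
G(32) = mex{2,2,1,0} = 3

3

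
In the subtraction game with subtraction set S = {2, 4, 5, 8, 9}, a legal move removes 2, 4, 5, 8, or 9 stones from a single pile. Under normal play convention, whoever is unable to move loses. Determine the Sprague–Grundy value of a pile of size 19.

G(0) = 0
G(1) = mex{} = 0
G(2) = mex{0} = 1
G(3) = mex{0} = 1
G(4) = mex{1,0} = 2
G(5) = mex{1,0,0} = 2
G(6) = mex{2,1,0} = 3
G(7) = mex{2,1,1} = 0
G(8) = mex{3,2,1,0} = 4
G(9) = mex{0,2,2,0,0} = 1
G(10) = mex{4,3,2,1,0} = 5
G(11) = mex{1,0,3,1,1} = 2
G(12) = mex{5,4,0,2,1} = 3
G(13) = mex{2,1,4,2,2} = 0
G(14) = mex{3,5,1,3,2} = 0
G(15) = mex{0,2,5,0,3} = 1
G(16) = mex{0,3,2,4,0} = 1
G(17) = mex{1,0,3,1,4} = 2
G(18) = mex{1,0,0,5,1} = 2
G(19) = mex{2,1,0,2,5} = 3

3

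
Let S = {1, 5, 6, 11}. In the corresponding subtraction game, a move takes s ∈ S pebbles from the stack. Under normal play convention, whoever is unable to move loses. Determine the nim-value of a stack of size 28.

G(0) = 0
G(1) = mex{0} = 1
G(2) = mex{1} = 0
G(3) = mex{0} = 1
G(4) = mex{1} = 0
G(5) = mex{0,0} = 1
G(6) = mex{1,1,0} = 2
G(7) = mex{2,0,1} = 3
G(8) = mex{3,1,0} = 2
G(9) = mex{2,0,1} = 3
G(10) = mex{3,1,0} = 2
G(11) = mex{2,2,1,0} = 3
G(12) = mex{3,3,2,1} = 0
G(13) = mex{0,2,3,0} = 1
G(14) = mex{1,3,2,1} = 0
G(15) = mex{0,2,3,0} = 1
G(16) = mex{1,3,2,1} = 0
G(17) = mex{0,0,3,2} = 1
G(18) = mex{1,1,0,3} = 2
G(19) = mex{2,0,1,2} = 3
G(20) = mex{3,1,0,3} = 2
G(21) = mex{2,0,1,2} = 3
G(22) = mex{3,1,0,3} = 2
G(23) = mex{2,2,1,0} = 3
G(24) = mex{3,3,2,1} = 0
G(25) = mex{0,2,3,0} = 1
G(26) = mex{1,3,2,1} = 0
G(27) = mex{0,2,3,0} = 1
G(28) = mex{1,3,2,1} = 0

0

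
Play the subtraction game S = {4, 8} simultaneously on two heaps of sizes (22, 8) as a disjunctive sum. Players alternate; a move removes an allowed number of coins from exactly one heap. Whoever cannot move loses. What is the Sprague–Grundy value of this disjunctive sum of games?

0

All heaps use S = {4, 8}:
n :  0  1  2  3  4  5  6  7  8  9 10 11 12 13 14 15 16 17 18 19 20 21 22
G :  0  0  0  0  1  1  1  1  2  2  2  2  0  0  0  0  1  1  1  1  2  2  2
Heap A: G(22) = 2.
Heap B: G(8) = 2.
Combined Grundy value = 2 ⊕ 2 = 0.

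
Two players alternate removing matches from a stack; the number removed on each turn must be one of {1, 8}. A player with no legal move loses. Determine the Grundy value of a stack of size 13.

G(0) = 0
G(1) = mex{0} = 1
G(2) = mex{1} = 0
G(3) = mex{0} = 1
G(4) = mex{1} = 0
G(5) = mex{0} = 1
G(6) = mex{1} = 0
G(7) = mex{0} = 1
G(8) = mex{1,0} = 2
G(9) = mex{2,1} = 0
G(10) = mex{0,0} = 1
G(11) = mex{1,1} = 0
G(12) = mex{0,0} = 1
G(13) = mex{1,1} = 0

0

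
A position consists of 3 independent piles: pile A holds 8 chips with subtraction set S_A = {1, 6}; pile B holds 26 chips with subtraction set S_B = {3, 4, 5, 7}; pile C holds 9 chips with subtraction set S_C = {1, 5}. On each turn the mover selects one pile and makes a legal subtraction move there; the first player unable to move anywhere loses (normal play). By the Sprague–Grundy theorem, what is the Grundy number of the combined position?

Pile A, S = {1, 6}:
G(0) = 0
G(1) = mex{0} = 1
G(2) = mex{1} = 0
G(3) = mex{0} = 1
G(4) = mex{1} = 0
G(5) = mex{0} = 1
G(6) = mex{1,0} = 2
G(7) = mex{2,1} = 0
G(8) = mex{0,0} = 1
G_A(8) = 1.
Pile B, S = {3, 4, 5, 7}:
G(0) = 0
G(1) = mex{} = 0
G(2) = mex{} = 0
G(3) = mex{0} = 1
G(4) = mex{0,0} = 1
G(5) = mex{0,0,0} = 1
G(6) = mex{1,0,0} = 2
G(7) = mex{1,1,0,0} = 2
G(8) = mex{1,1,1,0} = 2
G(9) = mex{2,1,1,0} = 3
G(10) = mex{2,2,1,1} = 0
G(11) = mex{2,2,2,1} = 0
G(12) = mex{3,2,2,1} = 0
G(13) = mex{0,3,2,2} = 1
G(14) = mex{0,0,3,2} = 1
G(15) = mex{0,0,0,2} = 1
G(16) = mex{1,0,0,3} = 2
G(17) = mex{1,1,0,0} = 2
G(18) = mex{1,1,1,0} = 2
G(19) = mex{2,1,1,0} = 3
G(20) = mex{2,2,1,1} = 0
G(21) = mex{2,2,2,1} = 0
G(22) = mex{3,2,2,1} = 0
G(23) = mex{0,3,2,2} = 1
G(24) = mex{0,0,3,2} = 1
G(25) = mex{0,0,0,2} = 1
G(26) = mex{1,0,0,3} = 2
G_B(26) = 2.
Pile C, S = {1, 5}:
n : 0 1 2 3 4 5 6 7 8 9
G : 0 1 0 1 0 1 0 1 0 1
G_C(9) = 1.
Combined Grundy value = 1 ⊕ 2 ⊕ 1 = 2.

2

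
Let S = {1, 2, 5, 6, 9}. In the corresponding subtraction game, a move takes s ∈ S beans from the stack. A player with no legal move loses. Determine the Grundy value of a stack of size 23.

2

n :  0  1  2  3  4  5  6  7  8  9 10 11 12 13 14 15 16 17 18 19 20 21 22 23
G :  0  1  2  0  1  2  3  0  1  2  0  1  2  3  0  1  2  0  1  2  3  0  1  2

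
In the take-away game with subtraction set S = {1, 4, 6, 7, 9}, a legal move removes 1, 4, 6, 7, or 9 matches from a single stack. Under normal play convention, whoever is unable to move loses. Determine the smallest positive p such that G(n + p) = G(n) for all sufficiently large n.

G(0) = 0
G(1) = mex{0} = 1
G(2) = mex{1} = 0
G(3) = mex{0} = 1
G(4) = mex{1,0} = 2
G(5) = mex{2,1} = 0
G(6) = mex{0,0,0} = 1
G(7) = mex{1,1,1,0} = 2
G(8) = mex{2,2,0,1} = 3
G(9) = mex{3,0,1,0,0} = 2
G(10) = mex{2,1,2,1,1} = 0
G(11) = mex{0,2,0,2,0} = 1
G(12) = mex{1,3,1,0,1} = 2
G(13) = mex{2,2,2,1,2} = 0
G(14) = mex{0,0,3,2,0} = 1
G(15) = mex{1,1,2,3,1} = 0
G(16) = mex{0,2,0,2,2} = 1
G(17) = mex{1,0,1,0,3} = 2
G(18) = mex{2,1,2,1,2} = 0
G(19) = mex{0,0,0,2,0} = 1
G(20) = mex{1,1,1,0,1} = 2
G(21) = mex{2,2,0,1,2} = 3
G(22) = mex{3,0,1,0,0} = 2
G(23) = mex{2,1,2,1,1} = 0
G(24) = mex{0,2,0,2,0} = 1
G(25) = mex{1,3,1,0,1} = 2
G(26) = mex{2,2,2,1,2} = 0
G(27) = mex{0,0,3,2,0} = 1
G(n+13) = G(n) holds for n = 0,…,8 (a full window of length max(S) = 9), so the sequence is purely periodic with period 13.

13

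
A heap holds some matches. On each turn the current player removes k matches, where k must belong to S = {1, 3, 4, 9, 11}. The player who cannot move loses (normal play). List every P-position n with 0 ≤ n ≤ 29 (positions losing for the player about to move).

0, 2, 7, 12, 14, 19, 24, 26

G(0) = 0
G(1) = mex{0} = 1
G(2) = mex{1} = 0
G(3) = mex{0,0} = 1
G(4) = mex{1,1,0} = 2
G(5) = mex{2,0,1} = 3
G(6) = mex{3,1,0} = 2
G(7) = mex{2,2,1} = 0
G(8) = mex{0,3,2} = 1
G(9) = mex{1,2,3,0} = 4
G(10) = mex{4,0,2,1} = 3
G(11) = mex{3,1,0,0,0} = 2
G(12) = mex{2,4,1,1,1} = 0
G(13) = mex{0,3,4,2,0} = 1
G(14) = mex{1,2,3,3,1} = 0
G(15) = mex{0,0,2,2,2} = 1
G(16) = mex{1,1,0,0,3} = 2
G(17) = mex{2,0,1,1,2} = 3
G(18) = mex{3,1,0,4,0} = 2
G(19) = mex{2,2,1,3,1} = 0
G(20) = mex{0,3,2,2,4} = 1
G(21) = mex{1,2,3,0,3} = 4
G(22) = mex{4,0,2,1,2} = 3
G(23) = mex{3,1,0,0,0} = 2
G(24) = mex{2,4,1,1,1} = 0
G(25) = mex{0,3,4,2,0} = 1
G(26) = mex{1,2,3,3,1} = 0
G(27) = mex{0,0,2,2,2} = 1
G(28) = mex{1,1,0,0,3} = 2
G(29) = mex{2,0,1,1,2} = 3
P-positions are exactly the n with G(n) = 0.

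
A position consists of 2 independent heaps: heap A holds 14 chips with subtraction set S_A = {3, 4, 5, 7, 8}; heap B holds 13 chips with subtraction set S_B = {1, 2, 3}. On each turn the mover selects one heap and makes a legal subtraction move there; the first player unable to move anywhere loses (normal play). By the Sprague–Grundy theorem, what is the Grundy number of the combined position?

0

Heap A, S = {3, 4, 5, 7, 8}:
n :  0  1  2  3  4  5  6  7  8  9 10 11 12 13 14
G :  0  0  0  1  1  1  2  2  2  3  3  0  0  0  1
G_A(14) = 1.
Heap B, S = {1, 2, 3}:
n :  0  1  2  3  4  5  6  7  8  9 10 11 12 13
G :  0  1  2  3  0  1  2  3  0  1  2  3  0  1
G_B(13) = 1.
Combined Grundy value = 1 ⊕ 1 = 0.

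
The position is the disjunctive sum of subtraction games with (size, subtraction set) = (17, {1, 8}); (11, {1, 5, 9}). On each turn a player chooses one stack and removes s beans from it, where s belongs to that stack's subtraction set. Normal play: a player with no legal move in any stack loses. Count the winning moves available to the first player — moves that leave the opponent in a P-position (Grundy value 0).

1

Stack A, S = {1, 8}:
n :  0  1  2  3  4  5  6  7  8  9 10 11 12 13 14 15 16 17
G :  0  1  0  1  0  1  0  1  2  0  1  0  1  0  1  0  1  2
G_A(17) = 2.
Stack B, S = {1, 5, 9}:
n :  0  1  2  3  4  5  6  7  8  9 10 11
G :  0  1  0  1  0  1  0  1  0  1  0  1
G_B(11) = 1.
Combined Grundy value = 2 ⊕ 1 = 3.
A winning move leaves total XOR = 0, i.e. changes one component's Grundy value g to g ⊕ X where X is the current total.
Stack A: need g' = 2⊕3 = 1. Options: 17−1→G=1, 17−8→G=0. Hits: 1.
Stack B: need g' = 1⊕3 = 2. Options: 11−1→G=0, 11−5→G=0, 11−9→G=0. Hits: 0.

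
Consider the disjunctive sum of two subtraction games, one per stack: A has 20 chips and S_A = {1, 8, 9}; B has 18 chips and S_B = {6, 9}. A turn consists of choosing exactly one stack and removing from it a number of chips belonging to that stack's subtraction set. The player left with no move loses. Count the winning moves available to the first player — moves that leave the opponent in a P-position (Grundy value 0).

Stack A, S = {1, 8, 9}:
G(0) = 0
G(1) = mex{0} = 1
G(2) = mex{1} = 0
G(3) = mex{0} = 1
G(4) = mex{1} = 0
G(5) = mex{0} = 1
G(6) = mex{1} = 0
G(7) = mex{0} = 1
G(8) = mex{1,0} = 2
G(9) = mex{2,1,0} = 3
G(10) = mex{3,0,1} = 2
G(11) = mex{2,1,0} = 3
G(12) = mex{3,0,1} = 2
G(13) = mex{2,1,0} = 3
G(14) = mex{3,0,1} = 2
G(15) = mex{2,1,0} = 3
G(16) = mex{3,2,1} = 0
G(17) = mex{0,3,2} = 1
G(18) = mex{1,2,3} = 0
G(19) = mex{0,3,2} = 1
G(20) = mex{1,2,3} = 0
G_A(20) = 0.
Stack B, S = {6, 9}:
n :  0  1  2  3  4  5  6  7  8  9 10 11 12 13 14 15 16 17 18
G :  0  0  0  0  0  0  1  1  1  1  1  1  2  2  2  0  0  0  0
G_B(18) = 0.
Combined Grundy value = 0 ⊕ 0 = 0.
A winning move leaves total XOR = 0, i.e. changes one component's Grundy value g to g ⊕ X where X is the current total.
Stack A: target g' = 0⊕0 = 0, but every legal move changes the Grundy value (mex property), so 0 moves.
Stack B: target g' = 0⊕0 = 0, but every legal move changes the Grundy value (mex property), so 0 moves.

0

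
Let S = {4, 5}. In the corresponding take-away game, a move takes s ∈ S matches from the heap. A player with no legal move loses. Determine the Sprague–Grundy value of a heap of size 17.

2

G(0) = 0
G(1) = mex{} = 0
G(2) = mex{} = 0
G(3) = mex{} = 0
G(4) = mex{0} = 1
G(5) = mex{0,0} = 1
G(6) = mex{0,0} = 1
G(7) = mex{0,0} = 1
G(8) = mex{1,0} = 2
G(9) = mex{1,1} = 0
G(10) = mex{1,1} = 0
G(11) = mex{1,1} = 0
G(12) = mex{2,1} = 0
G(13) = mex{0,2} = 1
G(14) = mex{0,0} = 1
G(15) = mex{0,0} = 1
G(16) = mex{0,0} = 1
G(17) = mex{1,0} = 2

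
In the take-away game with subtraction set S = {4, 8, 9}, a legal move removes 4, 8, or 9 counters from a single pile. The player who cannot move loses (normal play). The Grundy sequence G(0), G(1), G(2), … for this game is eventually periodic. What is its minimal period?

13

G(0) = 0
G(1) = mex{} = 0
G(2) = mex{} = 0
G(3) = mex{} = 0
G(4) = mex{0} = 1
G(5) = mex{0} = 1
G(6) = mex{0} = 1
G(7) = mex{0} = 1
G(8) = mex{1,0} = 2
G(9) = mex{1,0,0} = 2
G(10) = mex{1,0,0} = 2
G(11) = mex{1,0,0} = 2
G(12) = mex{2,1,0} = 3
G(13) = mex{2,1,1} = 0
G(14) = mex{2,1,1} = 0
G(15) = mex{2,1,1} = 0
G(16) = mex{3,2,1} = 0
G(17) = mex{0,2,2} = 1
G(18) = mex{0,2,2} = 1
G(19) = mex{0,2,2} = 1
G(20) = mex{0,3,2} = 1
G(21) = mex{1,0,3} = 2
G(22) = mex{1,0,0} = 2
G(23) = mex{1,0,0} = 2
G(24) = mex{1,0,0} = 2
G(25) = mex{2,1,0} = 3
G(26) = mex{2,1,1} = 0
G(27) = mex{2,1,1} = 0
G(n+13) = G(n) holds for n = 0,…,8 (a full window of length max(S) = 9), so the sequence is purely periodic with period 13.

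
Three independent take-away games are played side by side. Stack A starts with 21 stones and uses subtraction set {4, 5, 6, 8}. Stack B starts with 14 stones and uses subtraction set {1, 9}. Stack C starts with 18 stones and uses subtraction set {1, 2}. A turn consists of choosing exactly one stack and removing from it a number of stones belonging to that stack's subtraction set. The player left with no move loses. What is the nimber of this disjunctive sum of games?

2

Stack A, S = {4, 5, 6, 8}:
G(0) = 0
G(1) = mex{} = 0
G(2) = mex{} = 0
G(3) = mex{} = 0
G(4) = mex{0} = 1
G(5) = mex{0,0} = 1
G(6) = mex{0,0,0} = 1
G(7) = mex{0,0,0} = 1
G(8) = mex{1,0,0,0} = 2
G(9) = mex{1,1,0,0} = 2
G(10) = mex{1,1,1,0} = 2
G(11) = mex{1,1,1,0} = 2
G(12) = mex{2,1,1,1} = 0
G(13) = mex{2,2,1,1} = 0
G(14) = mex{2,2,2,1} = 0
G(15) = mex{2,2,2,1} = 0
G(16) = mex{0,2,2,2} = 1
G(17) = mex{0,0,2,2} = 1
G(18) = mex{0,0,0,2} = 1
G(19) = mex{0,0,0,2} = 1
G(20) = mex{1,0,0,0} = 2
G(21) = mex{1,1,0,0} = 2
G_A(21) = 2.
Stack B, S = {1, 9}:
G(0) = 0
G(1) = mex{0} = 1
G(2) = mex{1} = 0
G(3) = mex{0} = 1
G(4) = mex{1} = 0
G(5) = mex{0} = 1
G(6) = mex{1} = 0
G(7) = mex{0} = 1
G(8) = mex{1} = 0
G(9) = mex{0,0} = 1
G(10) = mex{1,1} = 0
G(11) = mex{0,0} = 1
G(12) = mex{1,1} = 0
G(13) = mex{0,0} = 1
G(14) = mex{1,1} = 0
G_B(14) = 0.
Stack C, S = {1, 2}:
G(0) = 0
G(1) = mex{0} = 1
G(2) = mex{1,0} = 2
G(3) = mex{2,1} = 0
G(4) = mex{0,2} = 1
G(5) = mex{1,0} = 2
G(6) = mex{2,1} = 0
G(7) = mex{0,2} = 1
G(8) = mex{1,0} = 2
G(9) = mex{2,1} = 0
G(10) = mex{0,2} = 1
G(11) = mex{1,0} = 2
G(12) = mex{2,1} = 0
G(13) = mex{0,2} = 1
G(14) = mex{1,0} = 2
G(15) = mex{2,1} = 0
G(16) = mex{0,2} = 1
G(17) = mex{1,0} = 2
G(18) = mex{2,1} = 0
G_C(18) = 0.
Combined Grundy value = 2 ⊕ 0 ⊕ 0 = 2.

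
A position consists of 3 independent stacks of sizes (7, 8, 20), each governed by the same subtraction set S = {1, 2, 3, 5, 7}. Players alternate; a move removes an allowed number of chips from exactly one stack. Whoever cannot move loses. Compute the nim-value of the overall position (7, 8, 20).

All stacks use S = {1, 2, 3, 5, 7}:
G(0) = 0
G(1) = mex{0} = 1
G(2) = mex{1,0} = 2
G(3) = mex{2,1,0} = 3
G(4) = mex{3,2,1} = 0
G(5) = mex{0,3,2,0} = 1
G(6) = mex{1,0,3,1} = 2
G(7) = mex{2,1,0,2,0} = 3
G(8) = mex{3,2,1,3,1} = 0
G(9) = mex{0,3,2,0,2} = 1
G(10) = mex{1,0,3,1,3} = 2
G(11) = mex{2,1,0,2,0} = 3
G(12) = mex{3,2,1,3,1} = 0
G(13) = mex{0,3,2,0,2} = 1
G(14) = mex{1,0,3,1,3} = 2
G(15) = mex{2,1,0,2,0} = 3
G(16) = mex{3,2,1,3,1} = 0
G(17) = mex{0,3,2,0,2} = 1
G(18) = mex{1,0,3,1,3} = 2
G(19) = mex{2,1,0,2,0} = 3
G(20) = mex{3,2,1,3,1} = 0
Stack A: G(7) = 3.
Stack B: G(8) = 0.
Stack C: G(20) = 0.
Combined Grundy value = 3 ⊕ 0 ⊕ 0 = 3.

3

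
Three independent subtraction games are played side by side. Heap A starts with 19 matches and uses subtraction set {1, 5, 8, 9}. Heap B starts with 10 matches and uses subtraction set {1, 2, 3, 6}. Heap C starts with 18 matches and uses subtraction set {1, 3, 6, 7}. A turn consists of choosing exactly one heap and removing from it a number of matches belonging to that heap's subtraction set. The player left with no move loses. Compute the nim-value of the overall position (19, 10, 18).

Heap A, S = {1, 5, 8, 9}:
G(0) = 0
G(1) = mex{0} = 1
G(2) = mex{1} = 0
G(3) = mex{0} = 1
G(4) = mex{1} = 0
G(5) = mex{0,0} = 1
G(6) = mex{1,1} = 0
G(7) = mex{0,0} = 1
G(8) = mex{1,1,0} = 2
G(9) = mex{2,0,1,0} = 3
G(10) = mex{3,1,0,1} = 2
G(11) = mex{2,0,1,0} = 3
G(12) = mex{3,1,0,1} = 2
G(13) = mex{2,2,1,0} = 3
G(14) = mex{3,3,0,1} = 2
G(15) = mex{2,2,1,0} = 3
G(16) = mex{3,3,2,1} = 0
G(17) = mex{0,2,3,2} = 1
G(18) = mex{1,3,2,3} = 0
G(19) = mex{0,2,3,2} = 1
G_A(19) = 1.
Heap B, S = {1, 2, 3, 6}:
G(0) = 0
G(1) = mex{0} = 1
G(2) = mex{1,0} = 2
G(3) = mex{2,1,0} = 3
G(4) = mex{3,2,1} = 0
G(5) = mex{0,3,2} = 1
G(6) = mex{1,0,3,0} = 2
G(7) = mex{2,1,0,1} = 3
G(8) = mex{3,2,1,2} = 0
G(9) = mex{0,3,2,3} = 1
G(10) = mex{1,0,3,0} = 2
G_B(10) = 2.
Heap C, S = {1, 3, 6, 7}:
G(0) = 0
G(1) = mex{0} = 1
G(2) = mex{1} = 0
G(3) = mex{0,0} = 1
G(4) = mex{1,1} = 0
G(5) = mex{0,0} = 1
G(6) = mex{1,1,0} = 2
G(7) = mex{2,0,1,0} = 3
G(8) = mex{3,1,0,1} = 2
G(9) = mex{2,2,1,0} = 3
G(10) = mex{3,3,0,1} = 2
G(11) = mex{2,2,1,0} = 3
G(12) = mex{3,3,2,1} = 0
G(13) = mex{0,2,3,2} = 1
G(14) = mex{1,3,2,3} = 0
G(15) = mex{0,0,3,2} = 1
G(16) = mex{1,1,2,3} = 0
G(17) = mex{0,0,3,2} = 1
G(18) = mex{1,1,0,3} = 2
G_C(18) = 2.
Combined Grundy value = 1 ⊕ 2 ⊕ 2 = 1.

1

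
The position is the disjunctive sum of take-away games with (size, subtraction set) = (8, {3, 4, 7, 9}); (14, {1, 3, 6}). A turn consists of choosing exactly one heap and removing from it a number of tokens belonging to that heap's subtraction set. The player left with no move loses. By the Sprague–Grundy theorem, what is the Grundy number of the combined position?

3

Heap A, S = {3, 4, 7, 9}:
n : 0 1 2 3 4 5 6 7 8
G : 0 0 0 1 1 1 2 2 2
G_A(8) = 2.
Heap B, S = {1, 3, 6}:
n :  0  1  2  3  4  5  6  7  8  9 10 11 12 13 14
G :  0  1  0  1  0  1  2  3  2  0  1  0  1  0  1
G_B(14) = 1.
Combined Grundy value = 2 ⊕ 1 = 3.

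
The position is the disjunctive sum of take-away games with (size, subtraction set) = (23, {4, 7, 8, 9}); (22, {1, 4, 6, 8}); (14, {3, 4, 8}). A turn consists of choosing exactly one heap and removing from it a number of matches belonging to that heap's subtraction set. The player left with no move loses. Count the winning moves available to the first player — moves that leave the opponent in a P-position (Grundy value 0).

Heap A, S = {4, 7, 8, 9}:
n :  0  1  2  3  4  5  6  7  8  9 10 11 12 13 14 15 16 17 18 19 20 21 22 23
G :  0  0  0  0  1  1  1  1  2  2  2  2  3  0  0  0  0  1  1  1  1  2  2  2
G_A(23) = 2.
Heap B, S = {1, 4, 6, 8}:
n :  0  1  2  3  4  5  6  7  8  9 10 11 12 13 14 15 16 17 18 19 20 21 22
G :  0  1  0  1  2  0  1  0  1  2  3  2  0  1  0  1  2  0  1  0  1  2  3
G_B(22) = 3.
Heap C, S = {3, 4, 8}:
G(0) = 0
G(1) = mex{} = 0
G(2) = mex{} = 0
G(3) = mex{0} = 1
G(4) = mex{0,0} = 1
G(5) = mex{0,0} = 1
G(6) = mex{1,0} = 2
G(7) = mex{1,1} = 0
G(8) = mex{1,1,0} = 2
G(9) = mex{2,1,0} = 3
G(10) = mex{0,2,0} = 1
G(11) = mex{2,0,1} = 3
G(12) = mex{3,2,1} = 0
G(13) = mex{1,3,1} = 0
G(14) = mex{3,1,2} = 0
G_C(14) = 0.
Combined Grundy value = 2 ⊕ 3 ⊕ 0 = 1.
A winning move leaves total XOR = 0, i.e. changes one component's Grundy value g to g ⊕ X where X is the current total.
Heap A: need g' = 2⊕1 = 3. Options: 23−4→G=1, 23−7→G=0, 23−8→G=0, 23−9→G=0. Hits: 0.
Heap B: need g' = 3⊕1 = 2. Options: 22−1→G=2, 22−4→G=1, 22−6→G=2, 22−8→G=0. Hits: 2.
Heap C: need g' = 0⊕1 = 1. Options: 14−3→G=3, 14−4→G=1, 14−8→G=2. Hits: 1.

3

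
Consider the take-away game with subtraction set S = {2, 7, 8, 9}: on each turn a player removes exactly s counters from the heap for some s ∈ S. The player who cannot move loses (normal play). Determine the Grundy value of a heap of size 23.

G(0) = 0
G(1) = mex{} = 0
G(2) = mex{0} = 1
G(3) = mex{0} = 1
G(4) = mex{1} = 0
G(5) = mex{1} = 0
G(6) = mex{0} = 1
G(7) = mex{0,0} = 1
G(8) = mex{1,0,0} = 2
G(9) = mex{1,1,0,0} = 2
G(10) = mex{2,1,1,0} = 3
G(11) = mex{2,0,1,1} = 3
G(12) = mex{3,0,0,1} = 2
G(13) = mex{3,1,0,0} = 2
G(14) = mex{2,1,1,0} = 3
G(15) = mex{2,2,1,1} = 0
G(16) = mex{3,2,2,1} = 0
G(17) = mex{0,3,2,2} = 1
G(18) = mex{0,3,3,2} = 1
G(19) = mex{1,2,3,3} = 0
G(20) = mex{1,2,2,3} = 0
G(21) = mex{0,3,2,2} = 1
G(22) = mex{0,0,3,2} = 1
G(23) = mex{1,0,0,3} = 2

2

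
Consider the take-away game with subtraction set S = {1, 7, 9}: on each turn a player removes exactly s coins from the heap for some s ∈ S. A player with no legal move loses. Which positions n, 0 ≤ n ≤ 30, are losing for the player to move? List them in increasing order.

0, 2, 4, 6, 8, 10, 12, 14, 16, 18, 20, 22, 24, 26, 28, 30

n :  0  1  2  3  4  5  6  7  8  9 10 11 12 13 14 15 16 17 18 19 20 21 22 23 24 25 26 27 28 29 30
G :  0  1  0  1  0  1  0  1  0  1  0  1  0  1  0  1  0  1  0  1  0  1  0  1  0  1  0  1  0  1  0
P-positions are exactly the n with G(n) = 0.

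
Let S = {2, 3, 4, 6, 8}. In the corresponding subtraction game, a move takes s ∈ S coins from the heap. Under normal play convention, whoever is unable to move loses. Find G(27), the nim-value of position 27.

G(0) = 0
G(1) = mex{} = 0
G(2) = mex{0} = 1
G(3) = mex{0,0} = 1
G(4) = mex{1,0,0} = 2
G(5) = mex{1,1,0} = 2
G(6) = mex{2,1,1,0} = 3
G(7) = mex{2,2,1,0} = 3
G(8) = mex{3,2,2,1,0} = 4
G(9) = mex{3,3,2,1,0} = 4
G(10) = mex{4,3,3,2,1} = 0
G(11) = mex{4,4,3,2,1} = 0
G(12) = mex{0,4,4,3,2} = 1
G(13) = mex{0,0,4,3,2} = 1
G(14) = mex{1,0,0,4,3} = 2
G(15) = mex{1,1,0,4,3} = 2
G(16) = mex{2,1,1,0,4} = 3
G(17) = mex{2,2,1,0,4} = 3
G(18) = mex{3,2,2,1,0} = 4
G(19) = mex{3,3,2,1,0} = 4
G(20) = mex{4,3,3,2,1} = 0
G(21) = mex{4,4,3,2,1} = 0
G(22) = mex{0,4,4,3,2} = 1
G(23) = mex{0,0,4,3,2} = 1
G(24) = mex{1,0,0,4,3} = 2
G(25) = mex{1,1,0,4,3} = 2
G(26) = mex{2,1,1,0,4} = 3
G(27) = mex{2,2,1,0,4} = 3

3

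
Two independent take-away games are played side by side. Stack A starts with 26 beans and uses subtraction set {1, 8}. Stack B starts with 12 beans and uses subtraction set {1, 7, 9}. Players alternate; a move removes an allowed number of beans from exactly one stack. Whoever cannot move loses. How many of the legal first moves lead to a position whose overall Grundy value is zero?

Stack A, S = {1, 8}:
n :  0  1  2  3  4  5  6  7  8  9 10 11 12 13 14 15 16 17 18 19 20 21 22 23 24 25 26
G :  0  1  0  1  0  1  0  1  2  0  1  0  1  0  1  0  1  2  0  1  0  1  0  1  0  1  2
G_A(26) = 2.
Stack B, S = {1, 7, 9}:
n :  0  1  2  3  4  5  6  7  8  9 10 11 12
G :  0  1  0  1  0  1  0  1  0  1  0  1  0
G_B(12) = 0.
Combined Grundy value = 2 ⊕ 0 = 2.
A winning move leaves total XOR = 0, i.e. changes one component's Grundy value g to g ⊕ X where X is the current total.
Stack A: need g' = 2⊕2 = 0. Options: 26−1→G=1, 26−8→G=0. Hits: 1.
Stack B: need g' = 0⊕2 = 2. Options: 12−1→G=1, 12−7→G=1, 12−9→G=1. Hits: 0.

1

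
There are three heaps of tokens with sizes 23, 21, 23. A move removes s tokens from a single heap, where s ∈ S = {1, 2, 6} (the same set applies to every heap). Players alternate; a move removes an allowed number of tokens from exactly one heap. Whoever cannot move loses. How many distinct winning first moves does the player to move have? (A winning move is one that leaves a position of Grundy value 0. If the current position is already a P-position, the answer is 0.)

0

All heaps use S = {1, 2, 6}:
n :  0  1  2  3  4  5  6  7  8  9 10 11 12 13 14 15 16 17 18 19 20 21 22 23
G :  0  1  2  0  1  2  3  0  1  2  0  1  2  3  0  1  2  0  1  2  3  0  1  2
Heap A: G(23) = 2.
Heap B: G(21) = 0.
Heap C: G(23) = 2.
Combined Grundy value = 2 ⊕ 0 ⊕ 2 = 0.
A winning move leaves total XOR = 0, i.e. changes one component's Grundy value g to g ⊕ X where X is the current total.
Heap A: target g' = 2⊕0 = 2, but every legal move changes the Grundy value (mex property), so 0 moves.
Heap B: target g' = 0⊕0 = 0, but every legal move changes the Grundy value (mex property), so 0 moves.
Heap C: target g' = 2⊕0 = 2, but every legal move changes the Grundy value (mex property), so 0 moves.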